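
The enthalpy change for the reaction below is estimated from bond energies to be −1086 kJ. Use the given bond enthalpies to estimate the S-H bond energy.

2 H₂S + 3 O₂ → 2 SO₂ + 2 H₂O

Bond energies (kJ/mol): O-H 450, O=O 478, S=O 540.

D(S-H) ≈ 360 kJ/mol

Let D be the S-H bond energy.
Σ(broken) = 3×478 + 4×D = 1434 + 4D
Σ(formed) = 4×450 + 4×540 = 3960
ΔH = Σ(broken) − Σ(formed) = (1434 + 4D) − (3960) = −2526 + 4D
Setting this equal to −1086 kJ gives 4D = 1440, so D = 360 kJ/mol.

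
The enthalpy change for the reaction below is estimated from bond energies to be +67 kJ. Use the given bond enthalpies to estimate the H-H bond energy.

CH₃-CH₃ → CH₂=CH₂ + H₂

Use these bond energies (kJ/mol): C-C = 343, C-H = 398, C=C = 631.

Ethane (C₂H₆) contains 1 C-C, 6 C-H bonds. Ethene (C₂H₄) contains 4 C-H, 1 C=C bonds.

Let D be the H-H bond energy.
Σ(broken) = 1×343 + 6×398 = 2731
Σ(formed) = 4×398 + 1×631 + 1×D = 2223 + D
ΔH = Σ(broken) − Σ(formed) = (2731) − (2223 + D) = +508 − D
Setting this equal to +67 kJ gives D = 441 kJ/mol.

D(H-H) ≈ 441 kJ/mol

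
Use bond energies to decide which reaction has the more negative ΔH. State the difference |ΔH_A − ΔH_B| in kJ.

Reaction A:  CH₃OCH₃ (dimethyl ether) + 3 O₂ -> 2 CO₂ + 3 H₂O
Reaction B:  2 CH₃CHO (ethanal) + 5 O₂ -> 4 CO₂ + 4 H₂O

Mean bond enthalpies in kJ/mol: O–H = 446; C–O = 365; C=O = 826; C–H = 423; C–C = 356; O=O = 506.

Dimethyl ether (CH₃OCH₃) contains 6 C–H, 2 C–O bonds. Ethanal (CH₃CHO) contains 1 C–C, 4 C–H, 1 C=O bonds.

Reaction A:
  Bonds broken (reactants):
    C–H: 6 × 423 = 2538
    C–O: 2 × 365 = 730
    O=O: 3 × 506 = 1518
    Σ(broken) = 4786 kJ
  Bonds formed (products):
    C=O: 4 × 826 = 3304
    O–H: 6 × 446 = 2676
    Σ(formed) = 5980 kJ
  ΔH_A = 4786 − 5980 = −1194 kJ
Reaction B:
  Bonds broken (reactants):
    C–C: 2 × 356 = 712
    C–H: 8 × 423 = 3384
    C=O: 2 × 826 = 1652
    O=O: 5 × 506 = 2530
    Σ(broken) = 8278 kJ
  Bonds formed (products):
    C=O: 8 × 826 = 6608
    O–H: 8 × 446 = 3568
    Σ(formed) = 10176 kJ
  ΔH_B = 8278 − 10176 = −1898 kJ
ΔH_A − ΔH_B = +704 kJ, so reaction B has the more negative ΔH; |ΔH_A − ΔH_B| = 704 kJ.

Reaction B, by 704 kJ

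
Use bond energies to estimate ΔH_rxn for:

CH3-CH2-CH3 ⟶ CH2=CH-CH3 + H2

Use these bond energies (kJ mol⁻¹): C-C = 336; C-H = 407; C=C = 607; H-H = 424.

ΔH ≈ +119 kJ

Bonds broken (reactants):
  C-C: 2 × 336 = 672
  C-H: 8 × 407 = 3256
  Σ(broken) = 3928 kJ
Bonds formed (products):
  C-C: 1 × 336 = 336
  C-H: 6 × 407 = 2442
  C=C: 1 × 607 = 607
  H-H: 1 × 424 = 424
  Σ(formed) = 3809 kJ
ΔH = Σ(broken) − Σ(formed) = 3928 − 3809 = +119 kJ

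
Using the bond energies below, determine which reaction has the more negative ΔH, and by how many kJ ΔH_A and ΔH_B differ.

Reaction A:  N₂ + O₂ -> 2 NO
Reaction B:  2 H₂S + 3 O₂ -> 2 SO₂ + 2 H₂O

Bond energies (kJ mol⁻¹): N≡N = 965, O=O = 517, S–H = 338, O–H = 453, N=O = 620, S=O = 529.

Reaction B, by 1267 kJ

Reaction A:
  Bonds broken (reactants):
    N≡N: 1 × 965 = 965
    O=O: 1 × 517 = 517
    Σ(broken) = 1482 kJ
  Bonds formed (products):
    N=O: 2 × 620 = 1240
    Σ(formed) = 1240 kJ
  ΔH_A = 1482 − 1240 = +242 kJ
Reaction B:
  Bonds broken (reactants):
    O=O: 3 × 517 = 1551
    S–H: 4 × 338 = 1352
    Σ(broken) = 2903 kJ
  Bonds formed (products):
    O–H: 4 × 453 = 1812
    S=O: 4 × 529 = 2116
    Σ(formed) = 3928 kJ
  ΔH_B = 2903 − 3928 = −1025 kJ
ΔH_A − ΔH_B = +1267 kJ, so reaction B has the more negative ΔH; |ΔH_A − ΔH_B| = 1267 kJ.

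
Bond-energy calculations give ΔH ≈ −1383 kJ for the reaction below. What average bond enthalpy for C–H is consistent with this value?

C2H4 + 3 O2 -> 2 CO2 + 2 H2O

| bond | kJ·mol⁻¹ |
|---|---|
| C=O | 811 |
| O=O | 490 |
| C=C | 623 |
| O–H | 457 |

Let D be the C–H bond energy.
Σ(broken) = 4×D + 1×623 + 3×490 = 2093 + 4D
Σ(formed) = 4×811 + 4×457 = 5072
ΔH = Σ(broken) − Σ(formed) = (2093 + 4D) − (5072) = −2979 + 4D
Setting this equal to −1383 kJ gives 4D = 1596, so D = 399 kJ/mol.

D(C–H) ≈ 399 kJ/mol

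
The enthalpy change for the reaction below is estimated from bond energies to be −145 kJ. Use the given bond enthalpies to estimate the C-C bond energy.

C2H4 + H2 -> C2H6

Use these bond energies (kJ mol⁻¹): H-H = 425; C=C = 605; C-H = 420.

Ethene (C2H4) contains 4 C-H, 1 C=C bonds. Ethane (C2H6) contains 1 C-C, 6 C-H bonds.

D(C-C) ≈ 335 kJ/mol

Let D be the C-C bond energy.
Σ(broken) = 4×420 + 1×605 + 1×425 = 2710
Σ(formed) = 1×D + 6×420 = 2520 + D
ΔH = Σ(broken) − Σ(formed) = (2710) − (2520 + D) = +190 − D
Setting this equal to −145 kJ gives D = 335 kJ/mol.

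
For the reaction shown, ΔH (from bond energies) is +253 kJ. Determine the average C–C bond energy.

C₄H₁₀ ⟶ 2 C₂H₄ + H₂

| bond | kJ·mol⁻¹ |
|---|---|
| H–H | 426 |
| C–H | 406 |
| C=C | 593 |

D(C–C) ≈ 351 kJ/mol

Let D be the C–C bond energy.
Σ(broken) = 3×D + 10×406 = 4060 + 3D
Σ(formed) = 8×406 + 2×593 + 1×426 = 4860
ΔH = Σ(broken) − Σ(formed) = (4060 + 3D) − (4860) = −800 + 3D
Setting this equal to +253 kJ gives 3D = 1053, so D = 351 kJ/mol.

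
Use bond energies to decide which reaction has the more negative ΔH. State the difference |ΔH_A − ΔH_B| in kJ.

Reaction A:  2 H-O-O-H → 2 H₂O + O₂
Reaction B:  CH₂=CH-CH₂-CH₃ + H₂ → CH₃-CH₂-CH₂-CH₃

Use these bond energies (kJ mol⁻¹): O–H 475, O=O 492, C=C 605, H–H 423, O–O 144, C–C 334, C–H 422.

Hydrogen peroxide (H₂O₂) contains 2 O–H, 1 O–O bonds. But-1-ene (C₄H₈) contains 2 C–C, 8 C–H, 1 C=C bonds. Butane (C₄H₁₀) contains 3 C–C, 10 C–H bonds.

Reaction A, by 54 kJ

Reaction A:
  Bonds broken (reactants):
    O–H: 4 × 475 = 1900
    O–O: 2 × 144 = 288
    Σ(broken) = 2188 kJ
  Bonds formed (products):
    O–H: 4 × 475 = 1900
    O=O: 1 × 492 = 492
    Σ(formed) = 2392 kJ
  ΔH_A = 2188 − 2392 = −204 kJ
Reaction B:
  Bonds broken (reactants):
    C–C: 2 × 334 = 668
    C–H: 8 × 422 = 3376
    C=C: 1 × 605 = 605
    H–H: 1 × 423 = 423
    Σ(broken) = 5072 kJ
  Bonds formed (products):
    C–C: 3 × 334 = 1002
    C–H: 10 × 422 = 4220
    Σ(formed) = 5222 kJ
  ΔH_B = 5072 − 5222 = −150 kJ
ΔH_A − ΔH_B = −54 kJ, so reaction A has the more negative ΔH; |ΔH_A − ΔH_B| = 54 kJ.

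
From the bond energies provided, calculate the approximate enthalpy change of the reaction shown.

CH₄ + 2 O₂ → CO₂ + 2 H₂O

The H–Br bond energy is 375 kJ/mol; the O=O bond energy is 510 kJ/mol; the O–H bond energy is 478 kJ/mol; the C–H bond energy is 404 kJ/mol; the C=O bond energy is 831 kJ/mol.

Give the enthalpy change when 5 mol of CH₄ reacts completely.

Bonds broken (reactants):
  C–H: 4 × 404 = 1616
  O=O: 2 × 510 = 1020
  Σ(broken) = 2636 kJ
Bonds formed (products):
  C=O: 2 × 831 = 1662
  O–H: 4 × 478 = 1912
  Σ(formed) = 3574 kJ
ΔH = Σ(broken) − Σ(formed) = 2636 − 3574 = −938 kJ
For 5× the reaction as written: 5 × (−938) = −4690 kJ

ΔH = −4690 kJ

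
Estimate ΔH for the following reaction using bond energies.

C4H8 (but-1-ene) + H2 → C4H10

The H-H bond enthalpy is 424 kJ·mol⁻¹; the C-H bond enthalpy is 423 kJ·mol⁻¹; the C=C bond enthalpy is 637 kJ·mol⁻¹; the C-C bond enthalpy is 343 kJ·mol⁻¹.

ΔH ≈ −128 kJ

Bonds broken (reactants):
  C-C: 2 × 343 = 686
  C-H: 8 × 423 = 3384
  C=C: 1 × 637 = 637
  H-H: 1 × 424 = 424
  Σ(broken) = 5131 kJ
Bonds formed (products):
  C-C: 3 × 343 = 1029
  C-H: 10 × 423 = 4230
  Σ(formed) = 5259 kJ
ΔH = Σ(broken) − Σ(formed) = 5131 − 5259 = −128 kJ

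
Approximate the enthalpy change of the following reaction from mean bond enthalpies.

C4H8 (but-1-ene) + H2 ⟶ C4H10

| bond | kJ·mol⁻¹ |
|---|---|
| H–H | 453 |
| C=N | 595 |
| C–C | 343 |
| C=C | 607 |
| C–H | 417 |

ΔH ≈ −117 kJ

Bonds broken (reactants):
  C–C: 2 × 343 = 686
  C–H: 8 × 417 = 3336
  C=C: 1 × 607 = 607
  H–H: 1 × 453 = 453
  Σ(broken) = 5082 kJ
Bonds formed (products):
  C–C: 3 × 343 = 1029
  C–H: 10 × 417 = 4170
  Σ(formed) = 5199 kJ
ΔH = Σ(broken) − Σ(formed) = 5082 − 5199 = −117 kJ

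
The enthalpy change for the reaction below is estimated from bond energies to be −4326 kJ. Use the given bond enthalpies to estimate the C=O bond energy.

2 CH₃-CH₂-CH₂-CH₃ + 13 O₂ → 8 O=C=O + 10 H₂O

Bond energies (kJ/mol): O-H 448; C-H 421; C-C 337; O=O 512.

D(C=O) ≈ 779 kJ/mol

Let D be the C=O bond energy.
Σ(broken) = 6×337 + 20×421 + 13×512 = 17098
Σ(formed) = 16×D + 20×448 = 8960 + 16D
ΔH = Σ(broken) − Σ(formed) = (17098) − (8960 + 16D) = +8138 − 16D
Setting this equal to −4326 kJ gives 16D = 12464, so D = 779 kJ/mol.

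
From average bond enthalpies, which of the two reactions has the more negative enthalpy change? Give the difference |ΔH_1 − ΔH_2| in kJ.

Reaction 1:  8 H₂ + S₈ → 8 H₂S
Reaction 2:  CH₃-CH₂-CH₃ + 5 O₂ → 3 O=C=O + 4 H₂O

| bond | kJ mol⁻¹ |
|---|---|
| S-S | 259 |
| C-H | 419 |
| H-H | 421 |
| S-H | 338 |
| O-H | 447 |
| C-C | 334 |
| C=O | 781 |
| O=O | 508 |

Reaction 2, by 1734 kJ

Reaction 1:
  Bonds broken (reactants):
    H-H: 8 × 421 = 3368
    S-S: 8 × 259 = 2072
    Σ(broken) = 5440 kJ
  Bonds formed (products):
    S-H: 16 × 338 = 5408
    Σ(formed) = 5408 kJ
  ΔH_1 = 5440 − 5408 = +32 kJ
Reaction 2:
  Bonds broken (reactants):
    C-C: 2 × 334 = 668
    C-H: 8 × 419 = 3352
    O=O: 5 × 508 = 2540
    Σ(broken) = 6560 kJ
  Bonds formed (products):
    C=O: 6 × 781 = 4686
    O-H: 8 × 447 = 3576
    Σ(formed) = 8262 kJ
  ΔH_2 = 6560 − 8262 = −1702 kJ
ΔH_1 − ΔH_2 = +1734 kJ, so reaction 2 has the more negative ΔH; |ΔH_1 − ΔH_2| = 1734 kJ.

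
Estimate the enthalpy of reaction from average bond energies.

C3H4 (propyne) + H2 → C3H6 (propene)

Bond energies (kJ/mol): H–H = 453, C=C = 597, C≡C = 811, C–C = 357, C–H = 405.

ΔH ≈ −143 kJ

Bonds broken (reactants):
  C≡C: 1 × 811 = 811
  C–C: 1 × 357 = 357
  C–H: 4 × 405 = 1620
  H–H: 1 × 453 = 453
  Σ(broken) = 3241 kJ
Bonds formed (products):
  C–C: 1 × 357 = 357
  C–H: 6 × 405 = 2430
  C=C: 1 × 597 = 597
  Σ(formed) = 3384 kJ
ΔH = Σ(broken) − Σ(formed) = 3241 − 3384 = −143 kJ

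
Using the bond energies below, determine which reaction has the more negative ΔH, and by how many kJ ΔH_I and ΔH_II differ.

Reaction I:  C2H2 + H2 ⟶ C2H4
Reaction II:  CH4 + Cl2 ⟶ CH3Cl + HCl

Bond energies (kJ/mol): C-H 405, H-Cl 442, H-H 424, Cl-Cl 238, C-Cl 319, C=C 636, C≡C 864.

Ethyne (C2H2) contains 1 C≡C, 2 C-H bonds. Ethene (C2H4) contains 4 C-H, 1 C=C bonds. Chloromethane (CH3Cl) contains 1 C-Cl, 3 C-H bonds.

Reaction I:
  Bonds broken (reactants):
    C≡C: 1 × 864 = 864
    C-H: 2 × 405 = 810
    H-H: 1 × 424 = 424
    Σ(broken) = 2098 kJ
  Bonds formed (products):
    C-H: 4 × 405 = 1620
    C=C: 1 × 636 = 636
    Σ(formed) = 2256 kJ
  ΔH_I = 2098 − 2256 = −158 kJ
Reaction II:
  Bonds broken (reactants):
    C-H: 4 × 405 = 1620
    Cl-Cl: 1 × 238 = 238
    Σ(broken) = 1858 kJ
  Bonds formed (products):
    C-Cl: 1 × 319 = 319
    C-H: 3 × 405 = 1215
    H-Cl: 1 × 442 = 442
    Σ(formed) = 1976 kJ
  ΔH_II = 1858 − 1976 = −118 kJ
ΔH_I − ΔH_II = −40 kJ, so reaction I has the more negative ΔH; |ΔH_I − ΔH_II| = 40 kJ.

Reaction I, by 40 kJ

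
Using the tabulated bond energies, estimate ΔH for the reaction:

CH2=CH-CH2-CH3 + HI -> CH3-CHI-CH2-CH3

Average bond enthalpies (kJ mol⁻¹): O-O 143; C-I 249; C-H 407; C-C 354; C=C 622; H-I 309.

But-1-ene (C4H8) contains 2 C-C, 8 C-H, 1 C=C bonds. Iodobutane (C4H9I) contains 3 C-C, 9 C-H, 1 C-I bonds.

ΔH ≈ −79 kJ

Bonds broken (reactants):
  C-C: 2 × 354 = 708
  C-H: 8 × 407 = 3256
  C=C: 1 × 622 = 622
  H-I: 1 × 309 = 309
  Σ(broken) = 4895 kJ
Bonds formed (products):
  C-C: 3 × 354 = 1062
  C-H: 9 × 407 = 3663
  C-I: 1 × 249 = 249
  Σ(formed) = 4974 kJ
ΔH = Σ(broken) − Σ(formed) = 4895 − 4974 = −79 kJ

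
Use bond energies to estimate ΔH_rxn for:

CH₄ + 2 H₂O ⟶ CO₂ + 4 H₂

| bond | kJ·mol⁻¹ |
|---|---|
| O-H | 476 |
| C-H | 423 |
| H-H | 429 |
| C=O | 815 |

Bonds broken (reactants):
  C-H: 4 × 423 = 1692
  O-H: 4 × 476 = 1904
  Σ(broken) = 3596 kJ
Bonds formed (products):
  C=O: 2 × 815 = 1630
  H-H: 4 × 429 = 1716
  Σ(formed) = 3346 kJ
ΔH = Σ(broken) − Σ(formed) = 3596 − 3346 = +250 kJ

ΔH ≈ +250 kJ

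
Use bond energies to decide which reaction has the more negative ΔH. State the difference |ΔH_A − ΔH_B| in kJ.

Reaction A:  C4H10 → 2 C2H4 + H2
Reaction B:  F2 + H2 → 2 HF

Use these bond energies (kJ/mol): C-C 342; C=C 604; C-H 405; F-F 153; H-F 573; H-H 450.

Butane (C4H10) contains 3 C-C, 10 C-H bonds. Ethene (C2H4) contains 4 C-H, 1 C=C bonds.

Reaction B, by 721 kJ

Reaction A:
  Bonds broken (reactants):
    C-C: 3 × 342 = 1026
    C-H: 10 × 405 = 4050
    Σ(broken) = 5076 kJ
  Bonds formed (products):
    C-H: 8 × 405 = 3240
    C=C: 2 × 604 = 1208
    H-H: 1 × 450 = 450
    Σ(formed) = 4898 kJ
  ΔH_A = 5076 − 4898 = +178 kJ
Reaction B:
  Bonds broken (reactants):
    F-F: 1 × 153 = 153
    H-H: 1 × 450 = 450
    Σ(broken) = 603 kJ
  Bonds formed (products):
    H-F: 2 × 573 = 1146
    Σ(formed) = 1146 kJ
  ΔH_B = 603 − 1146 = −543 kJ
ΔH_A − ΔH_B = +721 kJ, so reaction B has the more negative ΔH; |ΔH_A − ΔH_B| = 721 kJ.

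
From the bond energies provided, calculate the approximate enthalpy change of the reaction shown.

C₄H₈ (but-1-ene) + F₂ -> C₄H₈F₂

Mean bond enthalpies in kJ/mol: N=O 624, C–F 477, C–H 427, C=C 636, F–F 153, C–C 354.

Bonds broken (reactants):
  C–C: 2 × 354 = 708
  C–H: 8 × 427 = 3416
  C=C: 1 × 636 = 636
  F–F: 1 × 153 = 153
  Σ(broken) = 4913 kJ
Bonds formed (products):
  C–C: 3 × 354 = 1062
  C–F: 2 × 477 = 954
  C–H: 8 × 427 = 3416
  Σ(formed) = 5432 kJ
ΔH = Σ(broken) − Σ(formed) = 4913 − 5432 = −519 kJ

ΔH ≈ −519 kJ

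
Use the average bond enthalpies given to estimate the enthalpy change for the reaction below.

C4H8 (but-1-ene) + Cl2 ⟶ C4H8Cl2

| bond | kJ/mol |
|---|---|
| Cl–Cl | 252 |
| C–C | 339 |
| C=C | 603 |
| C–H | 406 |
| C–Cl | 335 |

ΔH ≈ −154 kJ

Bonds broken (reactants):
  C–C: 2 × 339 = 678
  C–H: 8 × 406 = 3248
  C=C: 1 × 603 = 603
  Cl–Cl: 1 × 252 = 252
  Σ(broken) = 4781 kJ
Bonds formed (products):
  C–C: 3 × 339 = 1017
  C–Cl: 2 × 335 = 670
  C–H: 8 × 406 = 3248
  Σ(formed) = 4935 kJ
ΔH = Σ(broken) − Σ(formed) = 4781 − 4935 = −154 kJ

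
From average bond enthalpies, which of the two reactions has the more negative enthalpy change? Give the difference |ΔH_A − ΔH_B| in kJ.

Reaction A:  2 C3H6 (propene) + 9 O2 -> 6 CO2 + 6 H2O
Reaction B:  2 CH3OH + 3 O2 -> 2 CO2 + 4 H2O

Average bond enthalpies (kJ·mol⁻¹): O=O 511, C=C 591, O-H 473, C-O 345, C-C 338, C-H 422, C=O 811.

Reaction A, by 2560 kJ

Reaction A:
  Bonds broken (reactants):
    C-C: 2 × 338 = 676
    C-H: 12 × 422 = 5064
    C=C: 2 × 591 = 1182
    O=O: 9 × 511 = 4599
    Σ(broken) = 11521 kJ
  Bonds formed (products):
    C=O: 12 × 811 = 9732
    O-H: 12 × 473 = 5676
    Σ(formed) = 15408 kJ
  ΔH_A = 11521 − 15408 = −3887 kJ
Reaction B:
  Bonds broken (reactants):
    C-H: 6 × 422 = 2532
    C-O: 2 × 345 = 690
    O-H: 2 × 473 = 946
    O=O: 3 × 511 = 1533
    Σ(broken) = 5701 kJ
  Bonds formed (products):
    C=O: 4 × 811 = 3244
    O-H: 8 × 473 = 3784
    Σ(formed) = 7028 kJ
  ΔH_B = 5701 − 7028 = −1327 kJ
ΔH_A − ΔH_B = −2560 kJ, so reaction A has the more negative ΔH; |ΔH_A − ΔH_B| = 2560 kJ.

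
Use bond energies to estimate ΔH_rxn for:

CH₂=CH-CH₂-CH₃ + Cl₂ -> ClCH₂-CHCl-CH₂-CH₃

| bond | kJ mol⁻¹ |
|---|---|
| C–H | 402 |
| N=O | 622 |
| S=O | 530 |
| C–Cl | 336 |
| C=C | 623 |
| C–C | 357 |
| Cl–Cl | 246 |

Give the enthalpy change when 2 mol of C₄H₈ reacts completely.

Bonds broken (reactants):
  C–C: 2 × 357 = 714
  C–H: 8 × 402 = 3216
  C=C: 1 × 623 = 623
  Cl–Cl: 1 × 246 = 246
  Σ(broken) = 4799 kJ
Bonds formed (products):
  C–C: 3 × 357 = 1071
  C–Cl: 2 × 336 = 672
  C–H: 8 × 402 = 3216
  Σ(formed) = 4959 kJ
ΔH = Σ(broken) − Σ(formed) = 4799 − 4959 = −160 kJ
For 2× the reaction as written: 2 × (−160) = −320 kJ

ΔH = −320 kJ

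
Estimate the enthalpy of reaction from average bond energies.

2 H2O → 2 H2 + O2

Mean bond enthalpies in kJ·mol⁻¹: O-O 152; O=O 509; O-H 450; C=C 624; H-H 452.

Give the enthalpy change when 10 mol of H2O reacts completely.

ΔH = +1935 kJ

Bonds broken (reactants):
  O-H: 4 × 450 = 1800
  Σ(broken) = 1800 kJ
Bonds formed (products):
  H-H: 2 × 452 = 904
  O=O: 1 × 509 = 509
  Σ(formed) = 1413 kJ
ΔH = Σ(broken) − Σ(formed) = 1800 − 1413 = +387 kJ
For 5× the reaction as written: 5 × (+387) = +1935 kJ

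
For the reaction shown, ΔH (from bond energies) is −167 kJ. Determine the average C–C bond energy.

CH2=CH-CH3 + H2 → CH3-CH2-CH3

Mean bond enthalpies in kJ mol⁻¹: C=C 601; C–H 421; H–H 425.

Let D be the C–C bond energy.
Σ(broken) = 1×D + 6×421 + 1×601 + 1×425 = 3552 + D
Σ(formed) = 2×D + 8×421 = 3368 + 2D
ΔH = Σ(broken) − Σ(formed) = (3552 + D) − (3368 + 2D) = +184 − D
Setting this equal to −167 kJ gives D = 351 kJ/mol.

D(C–C) ≈ 351 kJ/mol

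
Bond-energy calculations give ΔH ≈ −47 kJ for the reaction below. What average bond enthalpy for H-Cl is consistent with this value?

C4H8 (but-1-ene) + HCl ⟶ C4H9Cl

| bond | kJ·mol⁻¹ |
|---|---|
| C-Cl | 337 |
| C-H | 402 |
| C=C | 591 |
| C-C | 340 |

Let D be the H-Cl bond energy.
Σ(broken) = 2×340 + 8×402 + 1×591 + 1×D = 4487 + D
Σ(formed) = 3×340 + 1×337 + 9×402 = 4975
ΔH = Σ(broken) − Σ(formed) = (4487 + D) − (4975) = −488 + D
Setting this equal to −47 kJ gives D = 441 kJ/mol.

D(H-Cl) ≈ 441 kJ/mol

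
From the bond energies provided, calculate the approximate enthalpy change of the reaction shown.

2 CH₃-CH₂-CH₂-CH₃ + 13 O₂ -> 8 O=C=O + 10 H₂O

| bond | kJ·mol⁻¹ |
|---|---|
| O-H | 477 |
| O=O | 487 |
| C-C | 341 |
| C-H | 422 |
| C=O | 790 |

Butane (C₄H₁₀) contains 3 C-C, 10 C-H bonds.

Bonds broken (reactants):
  C-C: 6 × 341 = 2046
  C-H: 20 × 422 = 8440
  O=O: 13 × 487 = 6331
  Σ(broken) = 16817 kJ
Bonds formed (products):
  C=O: 16 × 790 = 12640
  O-H: 20 × 477 = 9540
  Σ(formed) = 22180 kJ
ΔH = Σ(broken) − Σ(formed) = 16817 − 22180 = −5363 kJ

ΔH ≈ −5363 kJ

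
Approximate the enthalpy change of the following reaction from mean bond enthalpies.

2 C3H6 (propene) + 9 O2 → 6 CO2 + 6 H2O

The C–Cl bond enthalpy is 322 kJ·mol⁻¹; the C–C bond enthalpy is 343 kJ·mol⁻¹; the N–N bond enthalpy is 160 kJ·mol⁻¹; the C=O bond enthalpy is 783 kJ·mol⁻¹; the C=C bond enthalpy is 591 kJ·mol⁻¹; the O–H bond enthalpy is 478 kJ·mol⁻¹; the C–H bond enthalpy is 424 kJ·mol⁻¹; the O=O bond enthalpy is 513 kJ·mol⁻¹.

Bonds broken (reactants):
  C–C: 2 × 343 = 686
  C–H: 12 × 424 = 5088
  C=C: 2 × 591 = 1182
  O=O: 9 × 513 = 4617
  Σ(broken) = 11573 kJ
Bonds formed (products):
  C=O: 12 × 783 = 9396
  O–H: 12 × 478 = 5736
  Σ(formed) = 15132 kJ
ΔH = Σ(broken) − Σ(formed) = 11573 − 15132 = −3559 kJ

ΔH ≈ −3559 kJ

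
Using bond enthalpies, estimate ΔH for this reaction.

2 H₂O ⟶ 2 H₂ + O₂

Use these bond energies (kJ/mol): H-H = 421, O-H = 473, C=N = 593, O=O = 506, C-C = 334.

ΔH ≈ +544 kJ

Bonds broken (reactants):
  O-H: 4 × 473 = 1892
  Σ(broken) = 1892 kJ
Bonds formed (products):
  H-H: 2 × 421 = 842
  O=O: 1 × 506 = 506
  Σ(formed) = 1348 kJ
ΔH = Σ(broken) − Σ(formed) = 1892 − 1348 = +544 kJ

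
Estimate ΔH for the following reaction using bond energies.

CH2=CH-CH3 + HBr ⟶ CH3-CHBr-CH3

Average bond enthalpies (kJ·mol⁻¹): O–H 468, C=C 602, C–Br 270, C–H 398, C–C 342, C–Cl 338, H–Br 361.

Bonds broken (reactants):
  C–C: 1 × 342 = 342
  C–H: 6 × 398 = 2388
  C=C: 1 × 602 = 602
  H–Br: 1 × 361 = 361
  Σ(broken) = 3693 kJ
Bonds formed (products):
  C–Br: 1 × 270 = 270
  C–C: 2 × 342 = 684
  C–H: 7 × 398 = 2786
  Σ(formed) = 3740 kJ
ΔH = Σ(broken) − Σ(formed) = 3693 − 3740 = −47 kJ

ΔH ≈ −47 kJ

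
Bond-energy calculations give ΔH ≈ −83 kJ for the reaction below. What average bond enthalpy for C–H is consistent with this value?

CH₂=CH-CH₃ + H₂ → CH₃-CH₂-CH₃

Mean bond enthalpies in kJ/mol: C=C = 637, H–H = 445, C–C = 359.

D(C–H) ≈ 403 kJ/mol

Let D be the C–H bond energy.
Σ(broken) = 1×359 + 6×D + 1×637 + 1×445 = 1441 + 6D
Σ(formed) = 2×359 + 8×D = 718 + 8D
ΔH = Σ(broken) − Σ(formed) = (1441 + 6D) − (718 + 8D) = +723 − 2D
Setting this equal to −83 kJ gives 2D = 806, so D = 403 kJ/mol.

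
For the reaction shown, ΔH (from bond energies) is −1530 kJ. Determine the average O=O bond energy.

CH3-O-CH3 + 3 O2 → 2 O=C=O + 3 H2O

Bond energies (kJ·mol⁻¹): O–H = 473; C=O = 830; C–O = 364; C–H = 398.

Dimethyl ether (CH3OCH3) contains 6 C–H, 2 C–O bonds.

D(O=O) ≈ 504 kJ/mol

Let D be the O=O bond energy.
Σ(broken) = 6×398 + 2×364 + 3×D = 3116 + 3D
Σ(formed) = 4×830 + 6×473 = 6158
ΔH = Σ(broken) − Σ(formed) = (3116 + 3D) − (6158) = −3042 + 3D
Setting this equal to −1530 kJ gives 3D = 1512, so D = 504 kJ/mol.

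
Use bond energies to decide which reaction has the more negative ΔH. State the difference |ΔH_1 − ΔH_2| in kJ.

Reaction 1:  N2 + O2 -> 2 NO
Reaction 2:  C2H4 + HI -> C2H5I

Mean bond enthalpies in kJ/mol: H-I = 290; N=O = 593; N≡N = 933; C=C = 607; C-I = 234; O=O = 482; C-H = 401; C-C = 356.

Reaction 1:
  Bonds broken (reactants):
    N≡N: 1 × 933 = 933
    O=O: 1 × 482 = 482
    Σ(broken) = 1415 kJ
  Bonds formed (products):
    N=O: 2 × 593 = 1186
    Σ(formed) = 1186 kJ
  ΔH_1 = 1415 − 1186 = +229 kJ
Reaction 2:
  Bonds broken (reactants):
    C-H: 4 × 401 = 1604
    C=C: 1 × 607 = 607
    H-I: 1 × 290 = 290
    Σ(broken) = 2501 kJ
  Bonds formed (products):
    C-C: 1 × 356 = 356
    C-H: 5 × 401 = 2005
    C-I: 1 × 234 = 234
    Σ(formed) = 2595 kJ
  ΔH_2 = 2501 − 2595 = −94 kJ
ΔH_1 − ΔH_2 = +323 kJ, so reaction 2 has the more negative ΔH; |ΔH_1 − ΔH_2| = 323 kJ.

Reaction 2, by 323 kJ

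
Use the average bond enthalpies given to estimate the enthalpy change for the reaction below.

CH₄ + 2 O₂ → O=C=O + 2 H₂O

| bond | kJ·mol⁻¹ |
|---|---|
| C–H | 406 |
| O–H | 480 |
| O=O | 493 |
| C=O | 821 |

ΔH ≈ −952 kJ

Bonds broken (reactants):
  C–H: 4 × 406 = 1624
  O=O: 2 × 493 = 986
  Σ(broken) = 2610 kJ
Bonds formed (products):
  C=O: 2 × 821 = 1642
  O–H: 4 × 480 = 1920
  Σ(formed) = 3562 kJ
ΔH = Σ(broken) − Σ(formed) = 2610 − 3562 = −952 kJ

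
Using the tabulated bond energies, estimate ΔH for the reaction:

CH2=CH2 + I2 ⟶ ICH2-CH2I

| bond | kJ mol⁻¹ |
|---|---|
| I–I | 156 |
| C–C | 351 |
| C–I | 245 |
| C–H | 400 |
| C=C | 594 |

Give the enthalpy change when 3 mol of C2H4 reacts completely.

Bonds broken (reactants):
  C–H: 4 × 400 = 1600
  C=C: 1 × 594 = 594
  I–I: 1 × 156 = 156
  Σ(broken) = 2350 kJ
Bonds formed (products):
  C–C: 1 × 351 = 351
  C–H: 4 × 400 = 1600
  C–I: 2 × 245 = 490
  Σ(formed) = 2441 kJ
ΔH = Σ(broken) − Σ(formed) = 2350 − 2441 = −91 kJ
For 3× the reaction as written: 3 × (−91) = −273 kJ

ΔH = −273 kJ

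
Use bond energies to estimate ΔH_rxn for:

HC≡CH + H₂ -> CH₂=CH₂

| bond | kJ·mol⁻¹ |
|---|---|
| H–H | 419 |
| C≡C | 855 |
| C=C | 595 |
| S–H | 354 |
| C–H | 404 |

ΔH ≈ −129 kJ

Bonds broken (reactants):
  C≡C: 1 × 855 = 855
  C–H: 2 × 404 = 808
  H–H: 1 × 419 = 419
  Σ(broken) = 2082 kJ
Bonds formed (products):
  C–H: 4 × 404 = 1616
  C=C: 1 × 595 = 595
  Σ(formed) = 2211 kJ
ΔH = Σ(broken) − Σ(formed) = 2082 − 2211 = −129 kJ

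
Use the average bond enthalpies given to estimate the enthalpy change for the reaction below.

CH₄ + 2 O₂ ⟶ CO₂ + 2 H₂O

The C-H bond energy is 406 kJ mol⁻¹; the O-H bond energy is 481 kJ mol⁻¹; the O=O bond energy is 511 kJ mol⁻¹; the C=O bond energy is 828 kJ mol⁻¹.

Bonds broken (reactants):
  C-H: 4 × 406 = 1624
  O=O: 2 × 511 = 1022
  Σ(broken) = 2646 kJ
Bonds formed (products):
  C=O: 2 × 828 = 1656
  O-H: 4 × 481 = 1924
  Σ(formed) = 3580 kJ
ΔH = Σ(broken) − Σ(formed) = 2646 − 3580 = −934 kJ

ΔH ≈ −934 kJ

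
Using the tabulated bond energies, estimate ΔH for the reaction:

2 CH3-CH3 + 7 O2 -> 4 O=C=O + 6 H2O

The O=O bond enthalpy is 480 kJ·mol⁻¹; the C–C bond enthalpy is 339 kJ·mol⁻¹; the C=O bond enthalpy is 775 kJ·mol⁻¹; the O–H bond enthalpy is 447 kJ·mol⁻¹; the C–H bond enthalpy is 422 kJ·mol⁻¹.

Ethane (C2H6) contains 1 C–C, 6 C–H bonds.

ΔH ≈ −2462 kJ

Bonds broken (reactants):
  C–C: 2 × 339 = 678
  C–H: 12 × 422 = 5064
  O=O: 7 × 480 = 3360
  Σ(broken) = 9102 kJ
Bonds formed (products):
  C=O: 8 × 775 = 6200
  O–H: 12 × 447 = 5364
  Σ(formed) = 11564 kJ
ΔH = Σ(broken) − Σ(formed) = 9102 − 11564 = −2462 kJ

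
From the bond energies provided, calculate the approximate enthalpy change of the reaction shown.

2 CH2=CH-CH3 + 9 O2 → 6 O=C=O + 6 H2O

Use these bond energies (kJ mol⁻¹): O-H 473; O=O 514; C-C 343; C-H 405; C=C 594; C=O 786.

Bonds broken (reactants):
  C-C: 2 × 343 = 686
  C-H: 12 × 405 = 4860
  C=C: 2 × 594 = 1188
  O=O: 9 × 514 = 4626
  Σ(broken) = 11360 kJ
Bonds formed (products):
  C=O: 12 × 786 = 9432
  O-H: 12 × 473 = 5676
  Σ(formed) = 15108 kJ
ΔH = Σ(broken) − Σ(formed) = 11360 − 15108 = −3748 kJ

ΔH ≈ −3748 kJ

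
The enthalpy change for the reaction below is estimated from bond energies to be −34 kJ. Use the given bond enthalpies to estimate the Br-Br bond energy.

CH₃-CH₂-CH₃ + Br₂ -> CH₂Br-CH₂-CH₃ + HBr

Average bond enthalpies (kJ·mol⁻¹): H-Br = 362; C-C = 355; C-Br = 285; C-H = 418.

D(Br-Br) ≈ 195 kJ/mol

Let D be the Br-Br bond energy.
Σ(broken) = 1×D + 2×355 + 8×418 = 4054 + D
Σ(formed) = 1×285 + 2×355 + 7×418 + 1×362 = 4283
ΔH = Σ(broken) − Σ(formed) = (4054 + D) − (4283) = −229 + D
Setting this equal to −34 kJ gives D = 195 kJ/mol.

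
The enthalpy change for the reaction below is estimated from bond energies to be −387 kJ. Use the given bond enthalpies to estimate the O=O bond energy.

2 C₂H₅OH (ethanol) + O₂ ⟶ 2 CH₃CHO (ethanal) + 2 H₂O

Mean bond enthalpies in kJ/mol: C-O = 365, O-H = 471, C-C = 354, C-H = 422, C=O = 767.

D(O=O) ≈ 515 kJ/mol

Let D be the O=O bond energy.
Σ(broken) = 2×354 + 10×422 + 2×365 + 2×471 + 1×D = 6600 + D
Σ(formed) = 2×354 + 8×422 + 2×767 + 4×471 = 7502
ΔH = Σ(broken) − Σ(formed) = (6600 + D) − (7502) = −902 + D
Setting this equal to −387 kJ gives D = 515 kJ/mol.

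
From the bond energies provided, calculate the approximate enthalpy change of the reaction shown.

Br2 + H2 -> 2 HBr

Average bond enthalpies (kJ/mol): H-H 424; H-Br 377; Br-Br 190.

ΔH ≈ −140 kJ

Bonds broken (reactants):
  Br-Br: 1 × 190 = 190
  H-H: 1 × 424 = 424
  Σ(broken) = 614 kJ
Bonds formed (products):
  H-Br: 2 × 377 = 754
  Σ(formed) = 754 kJ
ΔH = Σ(broken) − Σ(formed) = 614 − 754 = −140 kJ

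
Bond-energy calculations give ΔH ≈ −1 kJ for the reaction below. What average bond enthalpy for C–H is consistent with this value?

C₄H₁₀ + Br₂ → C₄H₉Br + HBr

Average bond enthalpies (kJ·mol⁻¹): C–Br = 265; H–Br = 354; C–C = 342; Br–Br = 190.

D(C–H) ≈ 428 kJ/mol

Let D be the C–H bond energy.
Σ(broken) = 1×190 + 3×342 + 10×D = 1216 + 10D
Σ(formed) = 1×265 + 3×342 + 9×D + 1×354 = 1645 + 9D
ΔH = Σ(broken) − Σ(formed) = (1216 + 10D) − (1645 + 9D) = −429 + D
Setting this equal to −1 kJ gives D = 428 kJ/mol.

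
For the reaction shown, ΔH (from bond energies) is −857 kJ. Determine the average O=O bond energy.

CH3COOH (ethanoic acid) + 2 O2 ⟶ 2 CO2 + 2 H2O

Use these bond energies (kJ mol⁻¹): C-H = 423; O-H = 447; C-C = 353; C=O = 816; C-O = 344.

Let D be the O=O bond energy.
Σ(broken) = 1×353 + 3×423 + 1×344 + 1×816 + 1×447 + 2×D = 3229 + 2D
Σ(formed) = 4×816 + 4×447 = 5052
ΔH = Σ(broken) − Σ(formed) = (3229 + 2D) − (5052) = −1823 + 2D
Setting this equal to −857 kJ gives 2D = 966, so D = 483 kJ/mol.

D(O=O) ≈ 483 kJ/mol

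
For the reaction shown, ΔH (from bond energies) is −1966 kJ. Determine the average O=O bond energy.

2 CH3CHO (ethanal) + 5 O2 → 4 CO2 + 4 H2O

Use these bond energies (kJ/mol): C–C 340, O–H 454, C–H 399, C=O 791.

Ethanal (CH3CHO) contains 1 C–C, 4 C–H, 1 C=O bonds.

D(O=O) ≈ 508 kJ/mol

Let D be the O=O bond energy.
Σ(broken) = 2×340 + 8×399 + 2×791 + 5×D = 5454 + 5D
Σ(formed) = 8×791 + 8×454 = 9960
ΔH = Σ(broken) − Σ(formed) = (5454 + 5D) − (9960) = −4506 + 5D
Setting this equal to −1966 kJ gives 5D = 2540, so D = 508 kJ/mol.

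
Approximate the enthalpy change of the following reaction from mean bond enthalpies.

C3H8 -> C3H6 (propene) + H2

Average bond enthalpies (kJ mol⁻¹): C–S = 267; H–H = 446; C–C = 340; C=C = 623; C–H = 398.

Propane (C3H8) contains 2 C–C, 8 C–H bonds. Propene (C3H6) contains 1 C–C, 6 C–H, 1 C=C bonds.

ΔH ≈ +67 kJ

Bonds broken (reactants):
  C–C: 2 × 340 = 680
  C–H: 8 × 398 = 3184
  Σ(broken) = 3864 kJ
Bonds formed (products):
  C–C: 1 × 340 = 340
  C–H: 6 × 398 = 2388
  C=C: 1 × 623 = 623
  H–H: 1 × 446 = 446
  Σ(formed) = 3797 kJ
ΔH = Σ(broken) − Σ(formed) = 3864 − 3797 = +67 kJ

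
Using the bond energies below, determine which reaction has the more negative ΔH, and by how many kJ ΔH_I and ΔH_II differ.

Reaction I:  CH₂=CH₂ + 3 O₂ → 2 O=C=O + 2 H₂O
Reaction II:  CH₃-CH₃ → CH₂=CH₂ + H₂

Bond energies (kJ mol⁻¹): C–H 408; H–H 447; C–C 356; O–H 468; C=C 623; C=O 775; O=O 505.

Reaction I:
  Bonds broken (reactants):
    C–H: 4 × 408 = 1632
    C=C: 1 × 623 = 623
    O=O: 3 × 505 = 1515
    Σ(broken) = 3770 kJ
  Bonds formed (products):
    C=O: 4 × 775 = 3100
    O–H: 4 × 468 = 1872
    Σ(formed) = 4972 kJ
  ΔH_I = 3770 − 4972 = −1202 kJ
Reaction II:
  Bonds broken (reactants):
    C–C: 1 × 356 = 356
    C–H: 6 × 408 = 2448
    Σ(broken) = 2804 kJ
  Bonds formed (products):
    C–H: 4 × 408 = 1632
    C=C: 1 × 623 = 623
    H–H: 1 × 447 = 447
    Σ(formed) = 2702 kJ
  ΔH_II = 2804 − 2702 = +102 kJ
ΔH_I − ΔH_II = −1304 kJ, so reaction I has the more negative ΔH; |ΔH_I − ΔH_II| = 1304 kJ.

Reaction I, by 1304 kJ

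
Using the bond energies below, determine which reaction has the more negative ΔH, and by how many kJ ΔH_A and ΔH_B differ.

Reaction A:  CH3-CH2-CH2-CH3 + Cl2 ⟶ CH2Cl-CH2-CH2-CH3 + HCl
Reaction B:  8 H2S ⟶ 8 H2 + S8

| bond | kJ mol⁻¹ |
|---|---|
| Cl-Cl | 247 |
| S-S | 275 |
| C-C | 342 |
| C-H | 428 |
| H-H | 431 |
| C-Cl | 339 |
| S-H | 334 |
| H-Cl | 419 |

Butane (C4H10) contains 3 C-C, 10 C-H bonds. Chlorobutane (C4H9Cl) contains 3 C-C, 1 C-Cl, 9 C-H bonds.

Reaction A:
  Bonds broken (reactants):
    C-C: 3 × 342 = 1026
    C-H: 10 × 428 = 4280
    Cl-Cl: 1 × 247 = 247
    Σ(broken) = 5553 kJ
  Bonds formed (products):
    C-C: 3 × 342 = 1026
    C-Cl: 1 × 339 = 339
    C-H: 9 × 428 = 3852
    H-Cl: 1 × 419 = 419
    Σ(formed) = 5636 kJ
  ΔH_A = 5553 − 5636 = −83 kJ
Reaction B:
  Bonds broken (reactants):
    S-H: 16 × 334 = 5344
    Σ(broken) = 5344 kJ
  Bonds formed (products):
    H-H: 8 × 431 = 3448
    S-S: 8 × 275 = 2200
    Σ(formed) = 5648 kJ
  ΔH_B = 5344 − 5648 = −304 kJ
ΔH_A − ΔH_B = +221 kJ, so reaction B has the more negative ΔH; |ΔH_A − ΔH_B| = 221 kJ.

Reaction B, by 221 kJ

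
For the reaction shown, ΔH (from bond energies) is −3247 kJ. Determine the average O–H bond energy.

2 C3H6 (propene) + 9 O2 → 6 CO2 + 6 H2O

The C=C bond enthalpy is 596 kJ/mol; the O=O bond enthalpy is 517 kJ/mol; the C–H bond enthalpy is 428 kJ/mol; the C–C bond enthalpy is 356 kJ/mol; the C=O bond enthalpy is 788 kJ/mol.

Let D be the O–H bond energy.
Σ(broken) = 2×356 + 12×428 + 2×596 + 9×517 = 11693
Σ(formed) = 12×788 + 12×D = 9456 + 12D
ΔH = Σ(broken) − Σ(formed) = (11693) − (9456 + 12D) = +2237 − 12D
Setting this equal to −3247 kJ gives 12D = 5484, so D = 457 kJ/mol.

D(O–H) ≈ 457 kJ/mol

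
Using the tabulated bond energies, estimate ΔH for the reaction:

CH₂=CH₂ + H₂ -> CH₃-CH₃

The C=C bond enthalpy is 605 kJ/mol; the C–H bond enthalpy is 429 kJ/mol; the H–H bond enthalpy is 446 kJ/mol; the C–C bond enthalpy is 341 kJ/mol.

Bonds broken (reactants):
  C–H: 4 × 429 = 1716
  C=C: 1 × 605 = 605
  H–H: 1 × 446 = 446
  Σ(broken) = 2767 kJ
Bonds formed (products):
  C–C: 1 × 341 = 341
  C–H: 6 × 429 = 2574
  Σ(formed) = 2915 kJ
ΔH = Σ(broken) − Σ(formed) = 2767 − 2915 = −148 kJ

ΔH ≈ −148 kJ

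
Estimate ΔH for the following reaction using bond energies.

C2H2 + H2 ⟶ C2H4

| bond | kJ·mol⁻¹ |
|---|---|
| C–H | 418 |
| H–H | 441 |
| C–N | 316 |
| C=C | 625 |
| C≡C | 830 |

Bonds broken (reactants):
  C≡C: 1 × 830 = 830
  C–H: 2 × 418 = 836
  H–H: 1 × 441 = 441
  Σ(broken) = 2107 kJ
Bonds formed (products):
  C–H: 4 × 418 = 1672
  C=C: 1 × 625 = 625
  Σ(formed) = 2297 kJ
ΔH = Σ(broken) − Σ(formed) = 2107 − 2297 = −190 kJ

ΔH ≈ −190 kJ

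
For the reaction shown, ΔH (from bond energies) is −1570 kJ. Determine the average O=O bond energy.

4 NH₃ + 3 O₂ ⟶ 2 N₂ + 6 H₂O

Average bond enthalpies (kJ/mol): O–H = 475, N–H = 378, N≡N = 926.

Let D be the O=O bond energy.
Σ(broken) = 12×378 + 3×D = 4536 + 3D
Σ(formed) = 2×926 + 12×475 = 7552
ΔH = Σ(broken) − Σ(formed) = (4536 + 3D) − (7552) = −3016 + 3D
Setting this equal to −1570 kJ gives 3D = 1446, so D = 482 kJ/mol.

D(O=O) ≈ 482 kJ/mol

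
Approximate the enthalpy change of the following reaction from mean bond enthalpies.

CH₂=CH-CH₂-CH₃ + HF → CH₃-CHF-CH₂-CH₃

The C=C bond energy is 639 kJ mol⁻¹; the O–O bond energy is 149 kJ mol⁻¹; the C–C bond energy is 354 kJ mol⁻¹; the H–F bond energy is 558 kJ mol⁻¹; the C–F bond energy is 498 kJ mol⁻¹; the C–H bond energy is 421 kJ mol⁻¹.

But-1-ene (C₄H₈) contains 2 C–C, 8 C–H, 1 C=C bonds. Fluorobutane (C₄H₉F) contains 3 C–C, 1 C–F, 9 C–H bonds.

ΔH ≈ −76 kJ

Bonds broken (reactants):
  C–C: 2 × 354 = 708
  C–H: 8 × 421 = 3368
  C=C: 1 × 639 = 639
  H–F: 1 × 558 = 558
  Σ(broken) = 5273 kJ
Bonds formed (products):
  C–C: 3 × 354 = 1062
  C–F: 1 × 498 = 498
  C–H: 9 × 421 = 3789
  Σ(formed) = 5349 kJ
ΔH = Σ(broken) − Σ(formed) = 5273 − 5349 = −76 kJ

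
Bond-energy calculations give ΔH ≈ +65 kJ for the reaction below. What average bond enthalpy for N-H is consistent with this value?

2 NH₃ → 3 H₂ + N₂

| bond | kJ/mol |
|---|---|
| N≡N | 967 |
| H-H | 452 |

D(N-H) ≈ 398 kJ/mol

Let D be the N-H bond energy.
Σ(broken) = 6×D = 6D
Σ(formed) = 3×452 + 1×967 = 2323
ΔH = Σ(broken) − Σ(formed) = (6D) − (2323) = −2323 + 6D
Setting this equal to +65 kJ gives 6D = 2388, so D = 398 kJ/mol.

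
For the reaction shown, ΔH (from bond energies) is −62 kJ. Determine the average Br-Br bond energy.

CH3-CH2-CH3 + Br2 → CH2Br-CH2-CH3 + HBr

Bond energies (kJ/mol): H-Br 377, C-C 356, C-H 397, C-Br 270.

D(Br-Br) ≈ 188 kJ/mol

Let D be the Br-Br bond energy.
Σ(broken) = 1×D + 2×356 + 8×397 = 3888 + D
Σ(formed) = 1×270 + 2×356 + 7×397 + 1×377 = 4138
ΔH = Σ(broken) − Σ(formed) = (3888 + D) − (4138) = −250 + D
Setting this equal to −62 kJ gives D = 188 kJ/mol.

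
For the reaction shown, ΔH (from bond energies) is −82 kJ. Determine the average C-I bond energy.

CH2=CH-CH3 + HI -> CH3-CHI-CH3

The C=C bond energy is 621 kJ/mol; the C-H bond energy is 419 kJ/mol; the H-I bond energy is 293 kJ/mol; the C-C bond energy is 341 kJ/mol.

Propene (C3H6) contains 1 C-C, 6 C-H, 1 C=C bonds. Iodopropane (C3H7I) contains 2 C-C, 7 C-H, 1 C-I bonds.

D(C-I) ≈ 236 kJ/mol

Let D be the C-I bond energy.
Σ(broken) = 1×341 + 6×419 + 1×621 + 1×293 = 3769
Σ(formed) = 2×341 + 7×419 + 1×D = 3615 + D
ΔH = Σ(broken) − Σ(formed) = (3769) − (3615 + D) = +154 − D
Setting this equal to −82 kJ gives D = 236 kJ/mol.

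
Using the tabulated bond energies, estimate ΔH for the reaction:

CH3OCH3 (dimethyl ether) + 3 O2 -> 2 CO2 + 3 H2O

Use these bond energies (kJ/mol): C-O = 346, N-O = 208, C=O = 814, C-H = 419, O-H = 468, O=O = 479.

Bonds broken (reactants):
  C-H: 6 × 419 = 2514
  C-O: 2 × 346 = 692
  O=O: 3 × 479 = 1437
  Σ(broken) = 4643 kJ
Bonds formed (products):
  C=O: 4 × 814 = 3256
  O-H: 6 × 468 = 2808
  Σ(formed) = 6064 kJ
ΔH = Σ(broken) − Σ(formed) = 4643 − 6064 = −1421 kJ

ΔH ≈ −1421 kJ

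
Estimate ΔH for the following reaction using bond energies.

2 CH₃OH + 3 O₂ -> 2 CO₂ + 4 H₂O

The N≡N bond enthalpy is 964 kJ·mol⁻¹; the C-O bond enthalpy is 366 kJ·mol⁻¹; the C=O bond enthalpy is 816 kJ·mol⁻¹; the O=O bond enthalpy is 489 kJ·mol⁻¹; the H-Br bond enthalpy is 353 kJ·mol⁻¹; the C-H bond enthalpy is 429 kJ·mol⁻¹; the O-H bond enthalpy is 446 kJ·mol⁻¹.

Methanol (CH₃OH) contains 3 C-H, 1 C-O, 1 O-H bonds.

ΔH ≈ −1167 kJ

Bonds broken (reactants):
  C-H: 6 × 429 = 2574
  C-O: 2 × 366 = 732
  O-H: 2 × 446 = 892
  O=O: 3 × 489 = 1467
  Σ(broken) = 5665 kJ
Bonds formed (products):
  C=O: 4 × 816 = 3264
  O-H: 8 × 446 = 3568
  Σ(formed) = 6832 kJ
ΔH = Σ(broken) − Σ(formed) = 5665 − 6832 = −1167 kJ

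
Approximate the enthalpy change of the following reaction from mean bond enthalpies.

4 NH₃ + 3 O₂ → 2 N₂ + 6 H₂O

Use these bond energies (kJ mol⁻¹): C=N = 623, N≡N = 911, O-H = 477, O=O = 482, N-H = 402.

Bonds broken (reactants):
  N-H: 12 × 402 = 4824
  O=O: 3 × 482 = 1446
  Σ(broken) = 6270 kJ
Bonds formed (products):
  N≡N: 2 × 911 = 1822
  O-H: 12 × 477 = 5724
  Σ(formed) = 7546 kJ
ΔH = Σ(broken) − Σ(formed) = 6270 − 7546 = −1276 kJ

ΔH ≈ −1276 kJ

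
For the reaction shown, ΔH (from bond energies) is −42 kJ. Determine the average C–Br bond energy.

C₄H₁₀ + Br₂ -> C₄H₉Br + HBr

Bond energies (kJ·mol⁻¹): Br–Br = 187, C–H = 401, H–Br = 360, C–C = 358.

Let D be the C–Br bond energy.
Σ(broken) = 1×187 + 3×358 + 10×401 = 5271
Σ(formed) = 1×D + 3×358 + 9×401 + 1×360 = 5043 + D
ΔH = Σ(broken) − Σ(formed) = (5271) − (5043 + D) = +228 − D
Setting this equal to −42 kJ gives D = 270 kJ/mol.

D(C–Br) ≈ 270 kJ/mol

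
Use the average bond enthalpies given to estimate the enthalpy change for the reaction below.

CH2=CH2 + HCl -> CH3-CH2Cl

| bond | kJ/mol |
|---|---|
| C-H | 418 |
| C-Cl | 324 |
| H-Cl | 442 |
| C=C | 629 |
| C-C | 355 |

ΔH ≈ −26 kJ

Bonds broken (reactants):
  C-H: 4 × 418 = 1672
  C=C: 1 × 629 = 629
  H-Cl: 1 × 442 = 442
  Σ(broken) = 2743 kJ
Bonds formed (products):
  C-C: 1 × 355 = 355
  C-Cl: 1 × 324 = 324
  C-H: 5 × 418 = 2090
  Σ(formed) = 2769 kJ
ΔH = Σ(broken) − Σ(formed) = 2743 − 2769 = −26 kJ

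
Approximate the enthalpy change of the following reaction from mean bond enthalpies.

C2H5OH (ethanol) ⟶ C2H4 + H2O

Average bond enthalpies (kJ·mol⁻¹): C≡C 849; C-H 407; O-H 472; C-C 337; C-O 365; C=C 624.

ΔH ≈ +13 kJ

Bonds broken (reactants):
  C-C: 1 × 337 = 337
  C-H: 5 × 407 = 2035
  C-O: 1 × 365 = 365
  O-H: 1 × 472 = 472
  Σ(broken) = 3209 kJ
Bonds formed (products):
  C-H: 4 × 407 = 1628
  C=C: 1 × 624 = 624
  O-H: 2 × 472 = 944
  Σ(formed) = 3196 kJ
ΔH = Σ(broken) − Σ(formed) = 3209 − 3196 = +13 kJ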